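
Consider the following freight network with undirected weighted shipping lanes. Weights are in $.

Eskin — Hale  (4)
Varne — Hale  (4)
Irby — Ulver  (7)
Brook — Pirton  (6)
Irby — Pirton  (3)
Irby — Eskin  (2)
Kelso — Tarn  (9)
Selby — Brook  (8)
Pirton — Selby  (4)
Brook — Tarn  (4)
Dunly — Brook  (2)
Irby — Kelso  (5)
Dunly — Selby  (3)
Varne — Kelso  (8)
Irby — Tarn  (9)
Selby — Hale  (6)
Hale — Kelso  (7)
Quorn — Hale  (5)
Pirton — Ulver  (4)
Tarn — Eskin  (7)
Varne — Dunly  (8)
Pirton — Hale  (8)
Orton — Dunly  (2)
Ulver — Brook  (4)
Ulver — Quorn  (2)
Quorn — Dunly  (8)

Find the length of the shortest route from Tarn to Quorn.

$10

Enumerating some paths:
Tarn → Brook → Dunly → Quorn: 4+2+8 = 14
Tarn → Brook → Ulver → Quorn: 4+4+2 = 10
Tarn → Brook → Pirton → Ulver → Quorn: 4+6+4+2 = 16
Cheapest is Tarn → Brook → Ulver → Quorn at $10.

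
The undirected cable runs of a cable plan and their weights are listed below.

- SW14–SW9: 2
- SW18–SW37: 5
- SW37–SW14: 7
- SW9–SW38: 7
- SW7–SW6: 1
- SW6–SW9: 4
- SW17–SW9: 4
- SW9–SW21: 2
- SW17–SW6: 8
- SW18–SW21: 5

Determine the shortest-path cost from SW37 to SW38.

Shortest distances from SW37:
SW37: 0
SW18: 5  (via SW37)
SW14: 7  (via SW37)
SW9: 9  (via SW14)
SW21: 10  (via SW18)
SW6: 13  (via SW9)
SW17: 13  (via SW9)
SW7: 14  (via SW6)
SW38: 16  (via SW9)
Shortest route: SW37–SW14–SW9–SW38 = 16.

16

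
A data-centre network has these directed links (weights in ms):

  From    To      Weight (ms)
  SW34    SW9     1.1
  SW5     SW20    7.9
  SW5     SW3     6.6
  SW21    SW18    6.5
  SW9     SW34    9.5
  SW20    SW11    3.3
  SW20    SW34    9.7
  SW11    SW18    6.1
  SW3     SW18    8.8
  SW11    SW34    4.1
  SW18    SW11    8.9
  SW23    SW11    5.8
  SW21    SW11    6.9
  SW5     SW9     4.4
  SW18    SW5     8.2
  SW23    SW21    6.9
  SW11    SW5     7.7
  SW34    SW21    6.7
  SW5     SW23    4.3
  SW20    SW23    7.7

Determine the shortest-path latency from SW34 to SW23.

Candidate routes:
SW34 → SW21 → SW18 → SW5 → SW23: 6.7+6.5+8.2+4.3 = 25.7
SW34 → SW21 → SW11 → SW5 → SW23: 6.7+6.9+7.7+4.3 = 25.6
Cheapest is SW34 → SW21 → SW11 → SW5 → SW23 at 25.6 ms.

25.6 ms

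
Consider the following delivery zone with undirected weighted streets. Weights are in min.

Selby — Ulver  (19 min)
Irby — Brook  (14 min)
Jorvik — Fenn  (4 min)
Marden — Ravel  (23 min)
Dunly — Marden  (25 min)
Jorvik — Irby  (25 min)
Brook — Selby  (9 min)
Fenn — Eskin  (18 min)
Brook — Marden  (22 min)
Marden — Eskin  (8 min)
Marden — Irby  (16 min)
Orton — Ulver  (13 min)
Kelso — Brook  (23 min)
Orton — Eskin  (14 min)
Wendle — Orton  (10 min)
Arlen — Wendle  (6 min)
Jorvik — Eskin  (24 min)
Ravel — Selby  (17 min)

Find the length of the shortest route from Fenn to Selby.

Compare a few routes:
Fenn–Eskin–Orton–Ulver–Selby: 18+14+13+19 = 64
Fenn–Jorvik–Irby–Brook–Selby: 4+25+14+9 = 52
Fenn–Eskin–Marden–Irby–Brook–Selby: 18+8+16+14+9 = 65
Fenn–Eskin–Marden–Brook–Selby: 18+8+22+9 = 57
Cheapest is Fenn–Jorvik–Irby–Brook–Selby at 52 min.

52 min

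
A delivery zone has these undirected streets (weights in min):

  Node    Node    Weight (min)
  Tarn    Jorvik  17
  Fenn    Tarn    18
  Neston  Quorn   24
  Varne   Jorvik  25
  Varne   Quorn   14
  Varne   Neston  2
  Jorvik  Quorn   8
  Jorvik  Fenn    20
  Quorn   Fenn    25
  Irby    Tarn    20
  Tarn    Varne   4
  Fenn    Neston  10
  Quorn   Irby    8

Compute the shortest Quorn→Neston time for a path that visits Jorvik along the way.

Best Quorn to Jorvik: Quorn → Jorvik costing 8
Best Jorvik to Neston: Jorvik → Tarn → Varne → Neston costing 23
Total via Jorvik: 8 + 23 = 31 min.

31 min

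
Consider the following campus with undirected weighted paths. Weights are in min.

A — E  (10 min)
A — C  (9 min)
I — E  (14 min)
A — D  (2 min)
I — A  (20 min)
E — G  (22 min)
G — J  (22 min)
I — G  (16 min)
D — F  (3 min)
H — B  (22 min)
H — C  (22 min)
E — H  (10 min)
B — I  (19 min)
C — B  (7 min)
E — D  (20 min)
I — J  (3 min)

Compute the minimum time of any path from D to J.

25 min

Settle nodes by increasing distance from D:
D: 0
A: 2  (via D)
F: 3  (via D)
C: 11  (via A)
E: 12  (via A)
B: 18  (via C)
H: 22  (via E)
I: 22  (via A)
J: 25  (via I)
Shortest route: D → A → I → J = 25 min.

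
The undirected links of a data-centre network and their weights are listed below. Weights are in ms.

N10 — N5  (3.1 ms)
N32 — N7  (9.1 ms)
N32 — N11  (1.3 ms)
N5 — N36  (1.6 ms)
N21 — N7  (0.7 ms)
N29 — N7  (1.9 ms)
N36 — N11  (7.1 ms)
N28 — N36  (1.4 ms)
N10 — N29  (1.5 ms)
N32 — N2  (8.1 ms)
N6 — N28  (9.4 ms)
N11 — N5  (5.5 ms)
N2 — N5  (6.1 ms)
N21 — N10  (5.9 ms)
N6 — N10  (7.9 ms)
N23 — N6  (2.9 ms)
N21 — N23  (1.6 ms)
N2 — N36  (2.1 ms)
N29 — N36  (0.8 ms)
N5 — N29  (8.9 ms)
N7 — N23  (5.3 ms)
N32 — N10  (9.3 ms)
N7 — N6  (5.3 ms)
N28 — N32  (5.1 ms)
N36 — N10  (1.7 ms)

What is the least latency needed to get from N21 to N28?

4.8 ms

Enumerating some paths:
N21–N7–N29–N36–N28: 0.7+1.9+0.8+1.4 = 4.8
N21–N10–N29–N36–N28: 5.9+1.5+0.8+1.4 = 9.6
N21–N7–N29–N10–N36–N28: 0.7+1.9+1.5+1.7+1.4 = 7.2
N21–N10–N36–N28: 5.9+1.7+1.4 = 9
Cheapest is N21–N7–N29–N36–N28 at 4.8 ms.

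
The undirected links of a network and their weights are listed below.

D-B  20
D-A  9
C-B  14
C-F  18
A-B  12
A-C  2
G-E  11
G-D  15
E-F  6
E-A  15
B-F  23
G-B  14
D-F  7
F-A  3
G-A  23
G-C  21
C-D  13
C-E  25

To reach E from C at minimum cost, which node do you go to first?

A

Compare a few routes:
C - F - E: 18+6 = 24
C - A - F - E: 2+3+6 = 11
C - A - E: 2+15 = 17
Cheapest is C - A - F - E at 11.
So from C the first move is to A.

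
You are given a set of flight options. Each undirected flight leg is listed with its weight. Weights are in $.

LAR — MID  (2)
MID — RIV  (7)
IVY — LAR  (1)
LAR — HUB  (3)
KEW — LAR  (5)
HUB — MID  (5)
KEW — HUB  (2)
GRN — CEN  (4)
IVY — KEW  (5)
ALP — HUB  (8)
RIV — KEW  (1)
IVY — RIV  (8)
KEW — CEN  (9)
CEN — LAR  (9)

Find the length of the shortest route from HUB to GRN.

$15

Settle nodes by increasing distance from HUB:
HUB: 0
KEW: 2  (via HUB)
RIV: 3  (via KEW)
LAR: 3  (via HUB)
IVY: 4  (via LAR)
MID: 5  (via HUB)
ALP: 8  (via HUB)
CEN: 11  (via KEW)
GRN: 15  (via CEN)
Shortest route: HUB–KEW–CEN–GRN = $15.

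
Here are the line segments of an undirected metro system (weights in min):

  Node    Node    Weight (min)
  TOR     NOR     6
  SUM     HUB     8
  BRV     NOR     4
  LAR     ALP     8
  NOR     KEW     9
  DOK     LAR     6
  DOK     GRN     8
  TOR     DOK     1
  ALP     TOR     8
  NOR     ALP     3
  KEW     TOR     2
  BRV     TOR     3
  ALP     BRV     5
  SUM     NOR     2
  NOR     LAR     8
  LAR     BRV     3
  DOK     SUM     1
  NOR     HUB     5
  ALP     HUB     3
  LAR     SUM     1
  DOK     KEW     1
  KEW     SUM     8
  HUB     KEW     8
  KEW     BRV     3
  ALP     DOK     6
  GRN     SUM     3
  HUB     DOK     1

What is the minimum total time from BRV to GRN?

Candidate routes:
BRV → KEW → DOK → SUM → GRN: 3+1+1+3 = 8
BRV → LAR → SUM → GRN: 3+1+3 = 7
Cheapest is BRV → LAR → SUM → GRN at 7 min.

7 min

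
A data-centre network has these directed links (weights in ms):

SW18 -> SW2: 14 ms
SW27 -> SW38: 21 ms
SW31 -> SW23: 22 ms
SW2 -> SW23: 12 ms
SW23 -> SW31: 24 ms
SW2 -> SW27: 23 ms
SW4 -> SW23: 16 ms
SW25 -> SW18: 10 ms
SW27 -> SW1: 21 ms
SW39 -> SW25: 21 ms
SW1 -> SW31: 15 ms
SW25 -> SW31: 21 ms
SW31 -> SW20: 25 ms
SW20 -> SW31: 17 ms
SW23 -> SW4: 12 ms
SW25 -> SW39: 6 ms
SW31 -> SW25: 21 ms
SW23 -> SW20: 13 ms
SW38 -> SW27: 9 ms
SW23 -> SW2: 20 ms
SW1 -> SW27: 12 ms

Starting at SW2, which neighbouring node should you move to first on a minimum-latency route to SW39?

Enumerating some paths:
SW2 → SW23 → SW20 → SW31 → SW25 → SW39: 12+13+17+21+6 = 69
SW2 → SW23 → SW31 → SW25 → SW39: 12+24+21+6 = 63
SW2 → SW27 → SW1 → SW31 → SW25 → SW39: 23+21+15+21+6 = 86
The minimum is 63 ms via SW2 → SW23 → SW31 → SW25 → SW39.
So from SW2 the first move is to SW23.

SW23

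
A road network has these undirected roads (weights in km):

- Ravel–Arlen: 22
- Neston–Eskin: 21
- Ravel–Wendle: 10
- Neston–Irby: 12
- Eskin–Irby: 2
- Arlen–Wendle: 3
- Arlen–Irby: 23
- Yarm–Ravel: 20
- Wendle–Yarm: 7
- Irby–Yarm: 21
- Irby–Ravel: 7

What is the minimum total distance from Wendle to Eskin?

Running Dijkstra from Wendle:
Wendle: 0
Arlen: 3  (via Wendle)
Yarm: 7  (via Wendle)
Ravel: 10  (via Wendle)
Irby: 17  (via Ravel)
Eskin: 19  (via Irby)
Shortest route: Wendle–Ravel–Irby–Eskin = 19 km.

19 km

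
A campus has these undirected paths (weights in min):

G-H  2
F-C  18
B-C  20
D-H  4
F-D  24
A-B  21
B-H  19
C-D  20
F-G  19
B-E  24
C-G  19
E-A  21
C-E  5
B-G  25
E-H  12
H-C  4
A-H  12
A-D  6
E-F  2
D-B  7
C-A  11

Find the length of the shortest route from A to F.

18 min

Running Dijkstra from A:
A: 0
D: 6  (via A)
H: 10  (via D)
C: 11  (via A)
G: 12  (via H)
B: 13  (via D)
E: 16  (via C)
F: 18  (via E)
Shortest route: A–C–E–F = 18 min.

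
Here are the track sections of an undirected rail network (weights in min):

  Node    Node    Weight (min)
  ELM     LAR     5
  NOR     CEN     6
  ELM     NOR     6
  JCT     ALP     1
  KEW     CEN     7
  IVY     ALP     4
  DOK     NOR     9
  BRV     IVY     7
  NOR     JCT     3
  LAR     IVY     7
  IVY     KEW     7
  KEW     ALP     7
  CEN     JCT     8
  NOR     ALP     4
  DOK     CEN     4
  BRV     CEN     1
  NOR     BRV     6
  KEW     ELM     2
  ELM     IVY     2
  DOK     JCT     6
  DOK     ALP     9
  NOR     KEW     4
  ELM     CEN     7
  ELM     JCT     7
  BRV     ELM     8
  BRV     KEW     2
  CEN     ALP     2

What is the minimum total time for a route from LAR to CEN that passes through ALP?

13 min

Best LAR to ALP: LAR → IVY → ALP costing 11
Shortest ALP→CEN: ALP → CEN = 2
Total via ALP: 11 + 2 = 13 min.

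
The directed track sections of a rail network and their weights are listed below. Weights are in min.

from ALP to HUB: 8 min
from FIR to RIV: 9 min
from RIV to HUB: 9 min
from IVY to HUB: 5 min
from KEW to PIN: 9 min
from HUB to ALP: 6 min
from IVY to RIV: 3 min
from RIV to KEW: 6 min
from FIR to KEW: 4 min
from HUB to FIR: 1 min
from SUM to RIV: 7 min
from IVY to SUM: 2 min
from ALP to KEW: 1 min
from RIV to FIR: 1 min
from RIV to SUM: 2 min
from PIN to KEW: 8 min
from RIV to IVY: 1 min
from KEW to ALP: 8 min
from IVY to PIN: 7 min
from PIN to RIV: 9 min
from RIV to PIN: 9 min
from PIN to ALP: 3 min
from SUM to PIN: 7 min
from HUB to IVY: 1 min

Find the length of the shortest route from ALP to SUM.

11 min

Enumerating some paths:
ALP–HUB–IVY–SUM: 8+1+2 = 11
ALP–HUB–FIR–RIV–SUM: 8+1+9+2 = 20
ALP–HUB–IVY–RIV–SUM: 8+1+3+2 = 14
ALP–KEW–PIN–RIV–SUM: 1+9+9+2 = 21
Cheapest is ALP–HUB–IVY–SUM at 11 min.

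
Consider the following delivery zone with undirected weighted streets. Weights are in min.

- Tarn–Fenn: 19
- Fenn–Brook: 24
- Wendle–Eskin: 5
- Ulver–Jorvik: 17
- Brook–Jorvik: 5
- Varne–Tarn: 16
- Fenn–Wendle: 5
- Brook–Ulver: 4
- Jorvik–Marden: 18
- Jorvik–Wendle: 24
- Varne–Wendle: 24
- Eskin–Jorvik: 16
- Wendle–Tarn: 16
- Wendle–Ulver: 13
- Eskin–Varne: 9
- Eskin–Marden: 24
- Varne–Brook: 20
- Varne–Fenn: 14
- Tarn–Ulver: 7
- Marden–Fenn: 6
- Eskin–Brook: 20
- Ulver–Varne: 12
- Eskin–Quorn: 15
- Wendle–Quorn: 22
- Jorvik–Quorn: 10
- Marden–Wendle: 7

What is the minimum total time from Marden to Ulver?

Candidate routes:
Marden - Fenn - Wendle - Ulver: 6+5+13 = 24
Marden - Wendle - Ulver: 7+13 = 20
Cheapest is Marden - Wendle - Ulver at 20 min.

20 min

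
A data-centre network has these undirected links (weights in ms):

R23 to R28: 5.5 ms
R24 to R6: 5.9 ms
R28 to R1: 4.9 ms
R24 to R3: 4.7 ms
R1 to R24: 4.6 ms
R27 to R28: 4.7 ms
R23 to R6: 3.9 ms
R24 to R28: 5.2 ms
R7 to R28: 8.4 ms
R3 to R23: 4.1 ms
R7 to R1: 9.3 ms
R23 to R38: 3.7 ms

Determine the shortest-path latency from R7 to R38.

17.6 ms

Compare a few routes:
R7 - R28 - R23 - R38: 8.4+5.5+3.7 = 17.6
R7 - R28 - R24 - R3 - R23 - R38: 8.4+5.2+4.7+4.1+3.7 = 26.1
R7 - R1 - R24 - R3 - R23 - R38: 9.3+4.6+4.7+4.1+3.7 = 26.4
R7 - R1 - R28 - R23 - R38: 9.3+4.9+5.5+3.7 = 23.4
The minimum is 17.6 ms via R7 - R28 - R23 - R38.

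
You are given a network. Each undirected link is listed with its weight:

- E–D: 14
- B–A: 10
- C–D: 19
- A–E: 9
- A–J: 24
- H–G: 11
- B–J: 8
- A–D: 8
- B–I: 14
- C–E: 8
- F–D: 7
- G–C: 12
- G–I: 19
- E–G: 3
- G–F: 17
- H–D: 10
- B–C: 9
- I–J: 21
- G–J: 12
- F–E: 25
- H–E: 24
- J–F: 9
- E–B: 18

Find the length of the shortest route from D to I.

32

Running Dijkstra from D:
D: 0
F: 7  (via D)
A: 8  (via D)
H: 10  (via D)
E: 14  (via D)
J: 16  (via F)
G: 17  (via E)
B: 18  (via A)
C: 19  (via D)
I: 32  (via B)
Shortest route: D → A → B → I = 32.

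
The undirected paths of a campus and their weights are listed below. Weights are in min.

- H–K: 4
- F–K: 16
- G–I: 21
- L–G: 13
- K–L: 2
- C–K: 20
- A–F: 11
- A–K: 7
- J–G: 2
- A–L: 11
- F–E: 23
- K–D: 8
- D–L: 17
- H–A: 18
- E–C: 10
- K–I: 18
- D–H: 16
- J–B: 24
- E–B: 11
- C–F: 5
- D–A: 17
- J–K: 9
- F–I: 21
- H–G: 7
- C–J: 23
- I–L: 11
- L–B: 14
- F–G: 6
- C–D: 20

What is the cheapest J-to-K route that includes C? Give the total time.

Shortest J→C: J–G–F–C = 13
Best C to K: C–K costing 20
Total via C: 13 + 20 = 33 min.

33 min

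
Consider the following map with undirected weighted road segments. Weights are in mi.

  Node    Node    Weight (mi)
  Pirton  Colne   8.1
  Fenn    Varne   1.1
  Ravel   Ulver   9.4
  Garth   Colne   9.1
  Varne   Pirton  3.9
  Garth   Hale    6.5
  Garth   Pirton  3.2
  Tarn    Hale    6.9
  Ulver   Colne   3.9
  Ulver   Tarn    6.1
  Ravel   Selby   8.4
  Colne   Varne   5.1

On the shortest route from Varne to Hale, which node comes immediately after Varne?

Enumerating some paths:
Varne–Colne–Garth–Hale: 5.1+9.1+6.5 = 20.7
Varne–Pirton–Garth–Hale: 3.9+3.2+6.5 = 13.6
Varne–Colne–Ulver–Tarn–Hale: 5.1+3.9+6.1+6.9 = 22
Cheapest is Varne–Pirton–Garth–Hale at 13.6 mi.
So from Varne the first move is to Pirton.

Pirton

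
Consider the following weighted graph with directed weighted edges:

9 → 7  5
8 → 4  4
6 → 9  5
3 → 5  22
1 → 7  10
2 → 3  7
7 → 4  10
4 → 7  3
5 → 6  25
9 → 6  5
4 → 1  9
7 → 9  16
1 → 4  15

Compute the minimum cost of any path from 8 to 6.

Shortest distances from 8:
8: 0
4: 4  (via 8)
7: 7  (via 4)
1: 13  (via 4)
9: 23  (via 7)
6: 28  (via 9)
Shortest route: 8 → 4 → 7 → 9 → 6 = 28.

28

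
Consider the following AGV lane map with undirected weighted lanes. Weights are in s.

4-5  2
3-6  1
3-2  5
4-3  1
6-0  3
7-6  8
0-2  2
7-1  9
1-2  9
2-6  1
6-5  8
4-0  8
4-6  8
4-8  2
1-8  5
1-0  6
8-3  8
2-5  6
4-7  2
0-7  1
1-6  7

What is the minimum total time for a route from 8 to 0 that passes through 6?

Best 8 to 6: 8 → 4 → 3 → 6 costing 4
Best 6 to 0: 6 → 0 costing 3
Total via 6: 4 + 3 = 7 s.

7 s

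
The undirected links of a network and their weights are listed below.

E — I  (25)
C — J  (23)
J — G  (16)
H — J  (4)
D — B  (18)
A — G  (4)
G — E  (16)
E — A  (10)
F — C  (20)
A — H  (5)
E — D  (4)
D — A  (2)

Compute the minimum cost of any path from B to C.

Running Dijkstra from B:
B: 0
D: 18  (via B)
A: 20  (via D)
E: 22  (via D)
G: 24  (via A)
H: 25  (via A)
J: 29  (via H)
I: 47  (via E)
C: 52  (via J)
Shortest route: B–D–A–H–J–C = 52.

52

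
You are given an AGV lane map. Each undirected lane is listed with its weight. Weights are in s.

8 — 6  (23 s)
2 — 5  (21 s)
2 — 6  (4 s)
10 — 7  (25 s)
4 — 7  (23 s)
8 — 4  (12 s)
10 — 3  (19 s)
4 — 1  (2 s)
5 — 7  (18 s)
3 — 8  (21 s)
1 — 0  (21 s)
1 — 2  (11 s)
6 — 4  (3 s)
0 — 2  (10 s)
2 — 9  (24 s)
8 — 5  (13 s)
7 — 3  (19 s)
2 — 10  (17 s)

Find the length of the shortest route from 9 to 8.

43 s

Shortest distances from 9:
9: 0
2: 24  (via 9)
6: 28  (via 2)
4: 31  (via 6)
1: 33  (via 4)
0: 34  (via 2)
10: 41  (via 2)
8: 43  (via 4)
Shortest route: 9–2–6–4–8 = 43 s.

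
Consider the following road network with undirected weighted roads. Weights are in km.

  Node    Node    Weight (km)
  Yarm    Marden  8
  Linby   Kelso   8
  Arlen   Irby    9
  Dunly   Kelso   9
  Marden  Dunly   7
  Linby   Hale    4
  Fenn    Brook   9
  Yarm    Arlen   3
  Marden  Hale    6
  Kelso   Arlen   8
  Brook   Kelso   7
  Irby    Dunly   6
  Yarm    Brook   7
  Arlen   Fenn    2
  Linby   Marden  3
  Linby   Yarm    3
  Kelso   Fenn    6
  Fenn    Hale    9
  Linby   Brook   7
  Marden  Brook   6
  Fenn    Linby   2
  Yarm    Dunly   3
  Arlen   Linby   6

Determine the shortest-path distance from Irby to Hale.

16 km

Settle nodes by increasing distance from Irby:
Irby: 0
Dunly: 6  (via Irby)
Arlen: 9  (via Irby)
Yarm: 9  (via Dunly)
Fenn: 11  (via Arlen)
Linby: 12  (via Yarm)
Marden: 13  (via Dunly)
Kelso: 15  (via Dunly)
Brook: 16  (via Yarm)
Hale: 16  (via Linby)
Shortest route: Irby–Dunly–Yarm–Linby–Hale = 16 km.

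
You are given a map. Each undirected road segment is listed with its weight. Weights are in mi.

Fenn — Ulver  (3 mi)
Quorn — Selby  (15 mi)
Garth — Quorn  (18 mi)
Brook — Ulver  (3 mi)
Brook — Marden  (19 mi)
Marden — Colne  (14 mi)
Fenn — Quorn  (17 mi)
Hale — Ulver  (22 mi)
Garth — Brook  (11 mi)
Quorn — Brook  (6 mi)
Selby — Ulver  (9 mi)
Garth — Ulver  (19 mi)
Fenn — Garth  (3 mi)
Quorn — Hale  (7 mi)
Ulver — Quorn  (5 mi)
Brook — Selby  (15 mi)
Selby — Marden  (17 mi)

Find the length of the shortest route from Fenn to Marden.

25 mi

Compare a few routes:
Fenn - Garth - Brook - Marden: 3+11+19 = 33
Fenn - Ulver - Brook - Marden: 3+3+19 = 25
Fenn - Ulver - Quorn - Brook - Marden: 3+5+6+19 = 33
Fenn - Ulver - Selby - Marden: 3+9+17 = 29
The minimum is 25 mi via Fenn - Ulver - Brook - Marden.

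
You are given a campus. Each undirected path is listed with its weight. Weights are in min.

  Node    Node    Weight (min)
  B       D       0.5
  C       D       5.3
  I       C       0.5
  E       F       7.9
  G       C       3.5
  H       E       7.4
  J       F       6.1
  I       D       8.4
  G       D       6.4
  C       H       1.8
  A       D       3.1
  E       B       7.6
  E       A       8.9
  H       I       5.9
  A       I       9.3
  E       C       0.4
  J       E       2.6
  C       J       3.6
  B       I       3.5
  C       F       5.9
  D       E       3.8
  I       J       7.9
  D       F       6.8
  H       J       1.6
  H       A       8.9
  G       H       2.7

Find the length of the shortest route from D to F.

6.8 min

Running Dijkstra from D:
D: 0
B: 0.5  (via D)
A: 3.1  (via D)
E: 3.8  (via D)
I: 4  (via B)
C: 4.2  (via E)
H: 6  (via C)
G: 6.4  (via D)
J: 6.4  (via E)
F: 6.8  (via D)
Shortest route: D–F = 6.8 min.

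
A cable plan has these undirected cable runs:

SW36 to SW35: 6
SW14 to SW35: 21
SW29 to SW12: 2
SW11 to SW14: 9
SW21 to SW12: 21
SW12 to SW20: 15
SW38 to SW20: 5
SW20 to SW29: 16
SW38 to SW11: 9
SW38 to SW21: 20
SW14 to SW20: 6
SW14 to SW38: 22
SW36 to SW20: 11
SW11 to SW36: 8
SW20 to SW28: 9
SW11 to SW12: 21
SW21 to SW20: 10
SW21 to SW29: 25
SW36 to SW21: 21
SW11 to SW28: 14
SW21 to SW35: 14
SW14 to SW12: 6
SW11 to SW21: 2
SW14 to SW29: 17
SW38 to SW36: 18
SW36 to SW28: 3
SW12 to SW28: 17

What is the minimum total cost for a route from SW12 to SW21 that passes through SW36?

30

Shortest SW12→SW36: SW12 → SW28 → SW36 = 20
Best SW36 to SW21: SW36 → SW11 → SW21 costing 10
Total via SW36: 20 + 10 = 30.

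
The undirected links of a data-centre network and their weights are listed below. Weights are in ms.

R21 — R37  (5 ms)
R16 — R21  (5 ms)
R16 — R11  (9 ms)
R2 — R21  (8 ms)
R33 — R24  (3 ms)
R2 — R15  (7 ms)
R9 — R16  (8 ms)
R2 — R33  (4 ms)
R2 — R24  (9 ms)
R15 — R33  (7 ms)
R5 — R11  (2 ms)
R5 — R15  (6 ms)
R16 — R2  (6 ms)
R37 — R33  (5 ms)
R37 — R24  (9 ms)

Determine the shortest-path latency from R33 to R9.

Running Dijkstra from R33:
R33: 0
R24: 3  (via R33)
R2: 4  (via R33)
R37: 5  (via R33)
R15: 7  (via R33)
R16: 10  (via R2)
R21: 10  (via R37)
R5: 13  (via R15)
R11: 15  (via R5)
R9: 18  (via R16)
Shortest route: R33–R2–R16–R9 = 18 ms.

18 ms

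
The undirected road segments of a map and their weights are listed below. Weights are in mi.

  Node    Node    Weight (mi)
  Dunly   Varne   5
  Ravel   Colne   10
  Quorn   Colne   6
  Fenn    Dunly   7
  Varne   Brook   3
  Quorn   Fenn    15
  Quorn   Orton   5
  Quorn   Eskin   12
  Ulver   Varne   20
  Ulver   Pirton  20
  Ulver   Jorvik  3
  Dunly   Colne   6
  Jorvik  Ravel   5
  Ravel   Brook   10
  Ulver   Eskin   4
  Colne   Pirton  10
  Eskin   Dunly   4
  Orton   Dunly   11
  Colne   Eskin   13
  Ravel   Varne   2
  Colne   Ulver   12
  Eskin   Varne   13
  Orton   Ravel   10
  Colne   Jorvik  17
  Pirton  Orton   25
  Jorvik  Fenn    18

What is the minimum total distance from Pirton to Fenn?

23 mi

Compare a few routes:
Pirton–Colne–Quorn–Fenn: 10+6+15 = 31
Pirton–Colne–Ravel–Varne–Dunly–Fenn: 10+10+2+5+7 = 34
Pirton–Colne–Dunly–Fenn: 10+6+7 = 23
Pirton–Colne–Eskin–Dunly–Fenn: 10+13+4+7 = 34
Cheapest is Pirton–Colne–Dunly–Fenn at 23 mi.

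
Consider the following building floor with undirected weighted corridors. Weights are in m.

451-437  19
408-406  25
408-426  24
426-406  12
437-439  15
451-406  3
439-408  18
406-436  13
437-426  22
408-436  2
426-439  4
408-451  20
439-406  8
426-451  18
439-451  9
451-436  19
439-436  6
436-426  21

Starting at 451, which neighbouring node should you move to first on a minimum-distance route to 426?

Compare a few routes:
451 - 406 - 426: 3+12 = 15
451 - 406 - 439 - 426: 3+8+4 = 15
451 - 426: 18 = 18
451 - 439 - 426: 9+4 = 13
The minimum is 13 m via 451 - 439 - 426.
So from 451 the first move is to 439.

439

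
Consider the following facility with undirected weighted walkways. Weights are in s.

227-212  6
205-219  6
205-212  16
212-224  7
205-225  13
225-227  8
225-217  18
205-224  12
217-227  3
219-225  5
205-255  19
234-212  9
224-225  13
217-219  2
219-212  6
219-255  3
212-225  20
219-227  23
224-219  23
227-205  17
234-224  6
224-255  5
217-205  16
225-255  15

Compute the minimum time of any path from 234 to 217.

Running Dijkstra from 234:
234: 0
224: 6  (via 234)
212: 9  (via 234)
255: 11  (via 224)
219: 14  (via 255)
227: 15  (via 212)
217: 16  (via 219)
Shortest route: 234 → 224 → 255 → 219 → 217 = 16 s.

16 s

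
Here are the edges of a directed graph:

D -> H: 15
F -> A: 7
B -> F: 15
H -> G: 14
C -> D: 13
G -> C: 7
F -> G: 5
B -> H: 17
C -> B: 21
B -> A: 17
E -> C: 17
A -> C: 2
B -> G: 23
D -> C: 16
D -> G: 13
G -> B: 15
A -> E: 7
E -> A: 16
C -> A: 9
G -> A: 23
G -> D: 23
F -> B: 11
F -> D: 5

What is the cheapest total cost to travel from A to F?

Running Dijkstra from A:
A: 0
C: 2  (via A)
E: 7  (via A)
D: 15  (via C)
B: 23  (via C)
G: 28  (via D)
H: 30  (via D)
F: 38  (via B)
Shortest route: A–C–B–F = 38.

38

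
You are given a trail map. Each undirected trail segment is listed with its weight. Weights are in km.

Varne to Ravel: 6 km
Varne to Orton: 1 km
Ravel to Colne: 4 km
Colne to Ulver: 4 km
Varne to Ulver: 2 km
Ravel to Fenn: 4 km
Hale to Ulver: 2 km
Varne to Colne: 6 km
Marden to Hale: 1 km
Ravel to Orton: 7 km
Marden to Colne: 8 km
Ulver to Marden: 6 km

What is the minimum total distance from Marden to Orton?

Settle nodes by increasing distance from Marden:
Marden: 0
Hale: 1  (via Marden)
Ulver: 3  (via Hale)
Varne: 5  (via Ulver)
Orton: 6  (via Varne)
Shortest route: Marden → Hale → Ulver → Varne → Orton = 6 km.

6 km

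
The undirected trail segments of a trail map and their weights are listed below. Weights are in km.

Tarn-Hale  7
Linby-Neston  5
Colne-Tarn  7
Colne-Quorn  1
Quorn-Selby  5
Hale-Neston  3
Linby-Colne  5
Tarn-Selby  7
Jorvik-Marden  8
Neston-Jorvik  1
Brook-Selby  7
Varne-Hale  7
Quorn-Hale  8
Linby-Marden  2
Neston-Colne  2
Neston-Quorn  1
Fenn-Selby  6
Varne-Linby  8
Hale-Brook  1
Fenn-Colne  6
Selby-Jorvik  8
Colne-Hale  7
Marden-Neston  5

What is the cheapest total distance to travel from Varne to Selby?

15 km

Candidate routes:
Varne → Hale → Neston → Colne → Quorn → Selby: 7+3+2+1+5 = 18
Varne → Hale → Neston → Quorn → Selby: 7+3+1+5 = 16
Varne → Hale → Neston → Jorvik → Selby: 7+3+1+8 = 19
Varne → Hale → Brook → Selby: 7+1+7 = 15
The minimum is 15 km via Varne → Hale → Brook → Selby.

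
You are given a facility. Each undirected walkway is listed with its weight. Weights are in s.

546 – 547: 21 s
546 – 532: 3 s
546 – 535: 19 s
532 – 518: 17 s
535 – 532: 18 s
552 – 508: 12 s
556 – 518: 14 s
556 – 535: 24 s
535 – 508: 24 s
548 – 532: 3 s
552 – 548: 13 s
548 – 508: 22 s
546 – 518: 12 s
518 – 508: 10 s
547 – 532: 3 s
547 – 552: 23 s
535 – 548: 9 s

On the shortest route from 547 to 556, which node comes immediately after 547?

Candidate routes:
547–532–518–556: 3+17+14 = 34
547–532–546–518–556: 3+3+12+14 = 32
547–532–548–535–556: 3+3+9+24 = 39
The minimum is 32 s via 547–532–546–518–556.
So from 547 the first move is to 532.

532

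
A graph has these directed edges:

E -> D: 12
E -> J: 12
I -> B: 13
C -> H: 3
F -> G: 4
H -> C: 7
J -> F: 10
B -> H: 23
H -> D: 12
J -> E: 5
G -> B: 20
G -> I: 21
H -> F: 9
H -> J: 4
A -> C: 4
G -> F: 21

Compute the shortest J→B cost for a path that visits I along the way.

48

Shortest J→I: J–F–G–I = 35
Shortest I→B: I–B = 13
Total via I: 35 + 13 = 48.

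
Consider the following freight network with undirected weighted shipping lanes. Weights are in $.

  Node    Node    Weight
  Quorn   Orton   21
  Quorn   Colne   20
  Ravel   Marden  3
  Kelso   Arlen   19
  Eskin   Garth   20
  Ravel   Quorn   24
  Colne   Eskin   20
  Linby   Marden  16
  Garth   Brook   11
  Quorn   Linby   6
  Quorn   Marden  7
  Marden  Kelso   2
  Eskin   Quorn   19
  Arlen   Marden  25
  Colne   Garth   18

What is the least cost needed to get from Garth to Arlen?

Enumerating some paths:
Garth → Colne → Quorn → Marden → Kelso → Arlen: 18+20+7+2+19 = 66
Garth → Eskin → Quorn → Marden → Kelso → Arlen: 20+19+7+2+19 = 67
Cheapest is Garth → Colne → Quorn → Marden → Kelso → Arlen at $66.

$66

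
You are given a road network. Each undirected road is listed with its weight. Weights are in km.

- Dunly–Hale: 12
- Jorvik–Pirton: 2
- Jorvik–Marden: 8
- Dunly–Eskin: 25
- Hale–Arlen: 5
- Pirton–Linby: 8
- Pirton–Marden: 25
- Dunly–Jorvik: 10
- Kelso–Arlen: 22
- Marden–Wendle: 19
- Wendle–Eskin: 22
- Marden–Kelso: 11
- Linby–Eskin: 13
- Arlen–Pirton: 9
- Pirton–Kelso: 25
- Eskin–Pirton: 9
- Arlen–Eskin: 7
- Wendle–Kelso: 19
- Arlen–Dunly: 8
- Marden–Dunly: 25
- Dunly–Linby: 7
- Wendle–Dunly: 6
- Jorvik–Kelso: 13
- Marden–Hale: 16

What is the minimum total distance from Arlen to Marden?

19 km

Shortest distances from Arlen:
Arlen: 0
Hale: 5  (via Arlen)
Eskin: 7  (via Arlen)
Dunly: 8  (via Arlen)
Pirton: 9  (via Arlen)
Jorvik: 11  (via Pirton)
Wendle: 14  (via Dunly)
Linby: 15  (via Dunly)
Marden: 19  (via Jorvik)
Shortest route: Arlen → Pirton → Jorvik → Marden = 19 km.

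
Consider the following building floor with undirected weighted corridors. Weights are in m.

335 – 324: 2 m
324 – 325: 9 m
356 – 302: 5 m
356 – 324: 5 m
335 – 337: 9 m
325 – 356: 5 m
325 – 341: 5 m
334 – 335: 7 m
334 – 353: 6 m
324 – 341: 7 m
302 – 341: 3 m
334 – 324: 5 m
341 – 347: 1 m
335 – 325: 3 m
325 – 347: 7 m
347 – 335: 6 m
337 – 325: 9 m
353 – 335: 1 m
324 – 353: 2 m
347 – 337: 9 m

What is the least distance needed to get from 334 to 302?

15 m

Settle nodes by increasing distance from 334:
334: 0
324: 5  (via 334)
353: 6  (via 334)
335: 7  (via 334)
356: 10  (via 324)
325: 10  (via 335)
341: 12  (via 324)
347: 13  (via 335)
302: 15  (via 356)
Shortest route: 334 → 324 → 356 → 302 = 15 m.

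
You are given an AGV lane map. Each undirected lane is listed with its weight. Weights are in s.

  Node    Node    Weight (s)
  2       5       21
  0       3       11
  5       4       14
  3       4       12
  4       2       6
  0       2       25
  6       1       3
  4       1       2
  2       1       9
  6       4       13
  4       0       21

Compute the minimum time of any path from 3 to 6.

17 s

Candidate routes:
3 - 4 - 6: 12+13 = 25
3 - 4 - 2 - 1 - 6: 12+6+9+3 = 30
3 - 4 - 1 - 6: 12+2+3 = 17
The minimum is 17 s via 3 - 4 - 1 - 6.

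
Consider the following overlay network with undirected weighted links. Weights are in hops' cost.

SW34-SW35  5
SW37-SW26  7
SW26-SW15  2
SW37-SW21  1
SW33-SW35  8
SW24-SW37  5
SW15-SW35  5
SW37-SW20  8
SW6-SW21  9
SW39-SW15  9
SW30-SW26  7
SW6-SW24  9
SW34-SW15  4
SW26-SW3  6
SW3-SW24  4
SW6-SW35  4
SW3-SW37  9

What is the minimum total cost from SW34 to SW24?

16 hops' cost

Running Dijkstra from SW34:
SW34: 0
SW15: 4  (via SW34)
SW35: 5  (via SW34)
SW26: 6  (via SW15)
SW6: 9  (via SW35)
SW3: 12  (via SW26)
SW39: 13  (via SW15)
SW33: 13  (via SW35)
SW37: 13  (via SW26)
SW30: 13  (via SW26)
SW21: 14  (via SW37)
SW24: 16  (via SW3)
Shortest route: SW34 → SW15 → SW26 → SW3 → SW24 = 16 hops' cost.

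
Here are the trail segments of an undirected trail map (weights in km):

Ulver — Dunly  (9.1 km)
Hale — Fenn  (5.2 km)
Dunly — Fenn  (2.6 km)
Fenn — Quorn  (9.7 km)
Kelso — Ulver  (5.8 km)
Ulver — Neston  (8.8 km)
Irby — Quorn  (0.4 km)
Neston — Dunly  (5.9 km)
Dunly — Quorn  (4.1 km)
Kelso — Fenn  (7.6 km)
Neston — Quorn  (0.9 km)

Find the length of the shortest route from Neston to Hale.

Compare a few routes:
Neston - Quorn - Dunly - Fenn - Hale: 0.9+4.1+2.6+5.2 = 12.8
Neston - Dunly - Fenn - Hale: 5.9+2.6+5.2 = 13.7
The minimum is 12.8 km via Neston - Quorn - Dunly - Fenn - Hale.

12.8 km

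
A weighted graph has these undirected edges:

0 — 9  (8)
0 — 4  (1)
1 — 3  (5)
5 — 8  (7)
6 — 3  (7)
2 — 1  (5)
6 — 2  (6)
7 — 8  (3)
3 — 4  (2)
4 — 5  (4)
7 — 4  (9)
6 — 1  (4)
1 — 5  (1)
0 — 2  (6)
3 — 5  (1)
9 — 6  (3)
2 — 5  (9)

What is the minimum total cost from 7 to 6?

15

Compare a few routes:
7 - 4 - 3 - 5 - 1 - 6: 9+2+1+1+4 = 17
7 - 8 - 5 - 1 - 6: 3+7+1+4 = 15
The minimum is 15 via 7 - 8 - 5 - 1 - 6.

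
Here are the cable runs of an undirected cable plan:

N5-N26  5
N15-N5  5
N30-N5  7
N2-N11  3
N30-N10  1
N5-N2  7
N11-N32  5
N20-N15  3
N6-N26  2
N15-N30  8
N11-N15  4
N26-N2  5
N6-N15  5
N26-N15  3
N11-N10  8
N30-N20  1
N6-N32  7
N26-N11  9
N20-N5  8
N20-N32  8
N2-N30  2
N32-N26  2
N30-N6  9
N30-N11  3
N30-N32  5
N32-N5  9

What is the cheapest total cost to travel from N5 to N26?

Candidate routes:
N5–N26: 5 = 5
N5–N15–N26: 5+3 = 8
The minimum is 5 via N5–N26.

5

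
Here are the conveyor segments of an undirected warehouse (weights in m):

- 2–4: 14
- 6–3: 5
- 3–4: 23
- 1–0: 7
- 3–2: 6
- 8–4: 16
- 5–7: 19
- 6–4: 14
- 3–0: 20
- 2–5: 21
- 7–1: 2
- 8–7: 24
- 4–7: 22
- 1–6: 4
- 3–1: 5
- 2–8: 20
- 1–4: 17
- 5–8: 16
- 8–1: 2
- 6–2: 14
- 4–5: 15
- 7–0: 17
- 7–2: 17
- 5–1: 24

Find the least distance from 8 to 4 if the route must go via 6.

20 m

Shortest 8→6: 8 → 1 → 6 = 6
Shortest 6→4: 6 → 4 = 14
Total via 6: 6 + 14 = 20 m.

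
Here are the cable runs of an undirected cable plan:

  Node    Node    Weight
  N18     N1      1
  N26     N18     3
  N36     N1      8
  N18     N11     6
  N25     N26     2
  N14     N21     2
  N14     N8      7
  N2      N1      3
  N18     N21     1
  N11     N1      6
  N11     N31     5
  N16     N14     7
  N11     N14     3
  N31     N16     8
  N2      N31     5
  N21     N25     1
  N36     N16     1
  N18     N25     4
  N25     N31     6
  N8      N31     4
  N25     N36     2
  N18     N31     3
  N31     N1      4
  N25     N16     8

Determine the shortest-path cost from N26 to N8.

10

Compare a few routes:
N26–N18–N31–N8: 3+3+4 = 10
N26–N25–N21–N18–N31–N8: 2+1+1+3+4 = 11
N26–N25–N21–N14–N8: 2+1+2+7 = 12
The minimum is 10 via N26–N18–N31–N8.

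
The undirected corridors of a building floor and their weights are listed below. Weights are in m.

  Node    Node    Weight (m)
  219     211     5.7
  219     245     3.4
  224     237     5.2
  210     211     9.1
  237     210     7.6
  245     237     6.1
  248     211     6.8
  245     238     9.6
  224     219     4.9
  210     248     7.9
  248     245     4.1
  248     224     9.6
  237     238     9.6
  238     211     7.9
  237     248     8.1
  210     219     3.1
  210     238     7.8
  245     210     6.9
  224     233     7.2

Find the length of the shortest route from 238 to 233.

Compare a few routes:
238–237–224–233: 9.6+5.2+7.2 = 22
238–245–219–224–233: 9.6+3.4+4.9+7.2 = 25.1
238–210–219–224–233: 7.8+3.1+4.9+7.2 = 23
Cheapest is 238–237–224–233 at 22 m.

22 m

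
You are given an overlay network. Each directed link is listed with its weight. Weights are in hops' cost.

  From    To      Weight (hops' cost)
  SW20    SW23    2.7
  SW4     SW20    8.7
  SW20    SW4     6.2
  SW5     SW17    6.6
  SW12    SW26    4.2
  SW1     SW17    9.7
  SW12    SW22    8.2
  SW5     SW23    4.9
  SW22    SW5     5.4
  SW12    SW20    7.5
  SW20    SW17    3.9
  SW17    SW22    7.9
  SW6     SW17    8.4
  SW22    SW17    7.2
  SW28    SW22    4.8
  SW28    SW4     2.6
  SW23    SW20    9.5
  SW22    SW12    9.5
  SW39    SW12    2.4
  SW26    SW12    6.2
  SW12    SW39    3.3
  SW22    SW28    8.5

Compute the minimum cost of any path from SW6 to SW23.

Settle nodes by increasing distance from SW6:
SW6: 0
SW17: 8.4  (via SW6)
SW22: 16.3  (via SW17)
SW5: 21.7  (via SW22)
SW28: 24.8  (via SW22)
SW12: 25.8  (via SW22)
SW23: 26.6  (via SW5)
Shortest route: SW6 → SW17 → SW22 → SW5 → SW23 = 26.6 hops' cost.

26.6 hops' cost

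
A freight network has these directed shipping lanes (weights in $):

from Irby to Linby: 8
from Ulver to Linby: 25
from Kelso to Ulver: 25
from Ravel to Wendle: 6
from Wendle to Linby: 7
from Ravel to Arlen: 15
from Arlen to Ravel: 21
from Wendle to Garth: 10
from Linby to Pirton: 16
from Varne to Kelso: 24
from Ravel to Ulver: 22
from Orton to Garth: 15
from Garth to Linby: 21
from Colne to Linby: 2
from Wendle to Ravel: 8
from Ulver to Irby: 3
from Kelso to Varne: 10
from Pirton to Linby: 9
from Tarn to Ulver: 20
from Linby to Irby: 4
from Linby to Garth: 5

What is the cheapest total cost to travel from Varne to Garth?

Running Dijkstra from Varne:
Varne: 0
Kelso: 24  (via Varne)
Ulver: 49  (via Kelso)
Irby: 52  (via Ulver)
Linby: 60  (via Irby)
Garth: 65  (via Linby)
Shortest route: Varne–Kelso–Ulver–Irby–Linby–Garth = $65.

$65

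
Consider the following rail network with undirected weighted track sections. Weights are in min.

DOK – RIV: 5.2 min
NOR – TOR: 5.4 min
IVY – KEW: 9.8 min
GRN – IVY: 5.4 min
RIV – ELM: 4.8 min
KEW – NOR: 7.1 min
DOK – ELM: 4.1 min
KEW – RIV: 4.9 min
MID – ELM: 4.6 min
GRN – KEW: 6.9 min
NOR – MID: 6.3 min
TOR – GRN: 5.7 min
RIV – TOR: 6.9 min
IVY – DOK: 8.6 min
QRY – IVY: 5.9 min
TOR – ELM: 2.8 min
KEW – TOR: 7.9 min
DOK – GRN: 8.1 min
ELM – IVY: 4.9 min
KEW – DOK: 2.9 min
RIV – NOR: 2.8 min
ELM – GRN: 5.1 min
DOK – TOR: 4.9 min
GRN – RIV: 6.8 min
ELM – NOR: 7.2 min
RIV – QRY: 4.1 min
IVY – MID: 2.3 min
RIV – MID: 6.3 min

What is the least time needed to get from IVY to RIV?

8.6 min

Running Dijkstra from IVY:
IVY: 0
MID: 2.3  (via IVY)
ELM: 4.9  (via IVY)
GRN: 5.4  (via IVY)
QRY: 5.9  (via IVY)
TOR: 7.7  (via ELM)
RIV: 8.6  (via MID)
Shortest route: IVY → MID → RIV = 8.6 min.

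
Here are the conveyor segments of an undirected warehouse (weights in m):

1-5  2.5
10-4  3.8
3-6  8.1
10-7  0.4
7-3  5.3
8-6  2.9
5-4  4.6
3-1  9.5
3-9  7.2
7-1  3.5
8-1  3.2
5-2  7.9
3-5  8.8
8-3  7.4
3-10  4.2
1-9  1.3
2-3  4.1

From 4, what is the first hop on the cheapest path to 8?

Enumerating some paths:
4 - 10 - 7 - 1 - 8: 3.8+0.4+3.5+3.2 = 10.9
4 - 10 - 3 - 8: 3.8+4.2+7.4 = 15.4
4 - 5 - 1 - 8: 4.6+2.5+3.2 = 10.3
The minimum is 10.3 m via 4 - 5 - 1 - 8.
So from 4 the first move is to 5.

5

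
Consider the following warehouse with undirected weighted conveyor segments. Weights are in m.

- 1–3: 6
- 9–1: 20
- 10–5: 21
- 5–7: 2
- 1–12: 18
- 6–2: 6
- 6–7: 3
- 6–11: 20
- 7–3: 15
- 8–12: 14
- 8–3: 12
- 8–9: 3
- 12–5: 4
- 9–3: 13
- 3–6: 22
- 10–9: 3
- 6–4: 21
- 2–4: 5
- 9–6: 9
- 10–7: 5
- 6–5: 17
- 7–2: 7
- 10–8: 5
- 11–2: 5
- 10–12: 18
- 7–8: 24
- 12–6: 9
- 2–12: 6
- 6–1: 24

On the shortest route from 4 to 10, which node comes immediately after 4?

2

Candidate routes:
4–2–6–7–10: 5+6+3+5 = 19
4–2–7–10: 5+7+5 = 17
Cheapest is 4–2–7–10 at 17 m.
So from 4 the first move is to 2.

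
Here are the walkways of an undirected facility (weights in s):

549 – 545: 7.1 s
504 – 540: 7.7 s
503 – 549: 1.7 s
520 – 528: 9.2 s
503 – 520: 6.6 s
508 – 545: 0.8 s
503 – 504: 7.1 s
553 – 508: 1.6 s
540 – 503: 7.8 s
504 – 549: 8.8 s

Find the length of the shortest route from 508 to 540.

Candidate routes:
508 → 545 → 549 → 503 → 504 → 540: 0.8+7.1+1.7+7.1+7.7 = 24.4
508 → 545 → 549 → 504 → 540: 0.8+7.1+8.8+7.7 = 24.4
508 → 545 → 549 → 504 → 503 → 540: 0.8+7.1+8.8+7.1+7.8 = 31.6
508 → 545 → 549 → 503 → 540: 0.8+7.1+1.7+7.8 = 17.4
The minimum is 17.4 s via 508 → 545 → 549 → 503 → 540.

17.4 s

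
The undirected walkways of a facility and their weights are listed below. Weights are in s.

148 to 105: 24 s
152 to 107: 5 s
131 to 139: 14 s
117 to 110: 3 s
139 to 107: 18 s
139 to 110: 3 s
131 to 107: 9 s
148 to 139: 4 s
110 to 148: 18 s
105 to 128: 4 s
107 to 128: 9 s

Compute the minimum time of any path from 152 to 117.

Shortest distances from 152:
152: 0
107: 5  (via 152)
128: 14  (via 107)
131: 14  (via 107)
105: 18  (via 128)
139: 23  (via 107)
110: 26  (via 139)
148: 27  (via 139)
117: 29  (via 110)
Shortest route: 152 → 107 → 139 → 110 → 117 = 29 s.

29 s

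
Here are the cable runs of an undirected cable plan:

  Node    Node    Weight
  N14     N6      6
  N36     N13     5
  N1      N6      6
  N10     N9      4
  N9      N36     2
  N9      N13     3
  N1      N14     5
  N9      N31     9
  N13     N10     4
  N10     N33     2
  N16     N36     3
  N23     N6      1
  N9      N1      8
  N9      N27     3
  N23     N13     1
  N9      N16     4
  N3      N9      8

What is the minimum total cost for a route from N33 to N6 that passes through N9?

11

Best N33 to N9: N33 → N10 → N9 costing 6
Shortest N9→N6: N9 → N13 → N23 → N6 = 5
Total via N9: 6 + 5 = 11.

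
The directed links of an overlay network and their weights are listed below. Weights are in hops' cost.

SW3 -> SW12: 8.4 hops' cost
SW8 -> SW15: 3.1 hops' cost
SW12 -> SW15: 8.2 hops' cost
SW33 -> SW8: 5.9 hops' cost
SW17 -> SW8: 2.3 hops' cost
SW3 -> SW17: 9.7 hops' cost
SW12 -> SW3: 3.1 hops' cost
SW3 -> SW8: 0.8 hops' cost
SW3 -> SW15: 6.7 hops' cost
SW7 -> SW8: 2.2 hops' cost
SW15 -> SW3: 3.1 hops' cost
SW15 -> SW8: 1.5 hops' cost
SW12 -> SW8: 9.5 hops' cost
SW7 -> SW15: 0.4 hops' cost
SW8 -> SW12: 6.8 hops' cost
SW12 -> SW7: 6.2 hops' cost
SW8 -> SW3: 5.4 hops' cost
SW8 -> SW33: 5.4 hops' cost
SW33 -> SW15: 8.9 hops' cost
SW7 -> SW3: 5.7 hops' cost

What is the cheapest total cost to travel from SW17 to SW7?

Compare a few routes:
SW17–SW8–SW3–SW12–SW7: 2.3+5.4+8.4+6.2 = 22.3
SW17–SW8–SW12–SW7: 2.3+6.8+6.2 = 15.3
Cheapest is SW17–SW8–SW12–SW7 at 15.3 hops' cost.

15.3 hops' cost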